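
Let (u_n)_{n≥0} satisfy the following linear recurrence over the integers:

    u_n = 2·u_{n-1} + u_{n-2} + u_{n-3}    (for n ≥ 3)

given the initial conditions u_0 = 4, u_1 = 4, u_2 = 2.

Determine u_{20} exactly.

91755470

u_3 = 2·2 + 1·4 + 1·4 = 12
u_4 = 2·12 + 1·2 + 1·4 = 30
u_5 = 2·30 + 1·12 + 1·2 = 74
u_6 = 2·74 + 1·30 + 1·12 = 190
u_7 = 2·190 + 1·74 + 1·30 = 484
u_8 = 2·484 + 1·190 + 1·74 = 1232
u_9 = 2·1232 + 1·484 + 1·190 = 3138
u_10 = 2·3138 + 1·1232 + 1·484 = 7992
u_11 = 2·7992 + 1·3138 + 1·1232 = 20354
u_12 = 2·20354 + 1·7992 + 1·3138 = 51838
u_13 = 2·51838 + 1·20354 + 1·7992 = 132022
u_14 = 2·132022 + 1·51838 + 1·20354 = 336236
u_15 = 2·336236 + 1·132022 + 1·51838 = 856332
u_16 = 2·856332 + 1·336236 + 1·132022 = 2180922
u_17 = 2·2180922 + 1·856332 + 1·336236 = 5554412
u_18 = 2·5554412 + 1·2180922 + 1·856332 = 14146078
u_19 = 2·14146078 + 1·5554412 + 1·2180922 = 36027490
u_20 = 2·36027490 + 1·14146078 + 1·5554412 = 91755470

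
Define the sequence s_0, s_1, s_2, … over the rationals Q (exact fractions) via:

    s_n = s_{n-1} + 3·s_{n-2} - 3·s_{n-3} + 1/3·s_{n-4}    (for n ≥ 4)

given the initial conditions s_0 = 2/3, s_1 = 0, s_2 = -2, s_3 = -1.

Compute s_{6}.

s_4 = 1·-1 + 3·-2 + -3·0 + 1/3·2/3 = -61/9
s_5 = 1·-61/9 + 3·-1 + -3·-2 + 1/3·0 = -34/9
s_6 = 1·-34/9 + 3·-61/9 + -3·-1 + 1/3·-2 = -196/9

-196/9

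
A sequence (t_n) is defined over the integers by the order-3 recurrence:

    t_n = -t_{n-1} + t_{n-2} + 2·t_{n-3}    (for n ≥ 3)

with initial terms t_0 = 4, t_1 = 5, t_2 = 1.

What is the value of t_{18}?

t_3 = -1·1 + 1·5 + 2·4 = 12
t_4 = -1·12 + 1·1 + 2·5 = -1
t_5 = -1·-1 + 1·12 + 2·1 = 15
t_6 = -1·15 + 1·-1 + 2·12 = 8
t_7 = -1·8 + 1·15 + 2·-1 = 5
t_8 = -1·5 + 1·8 + 2·15 = 33
t_9 = -1·33 + 1·5 + 2·8 = -12
t_10 = -1·-12 + 1·33 + 2·5 = 55
t_11 = -1·55 + 1·-12 + 2·33 = -1
t_12 = -1·-1 + 1·55 + 2·-12 = 32
t_13 = -1·32 + 1·-1 + 2·55 = 77
t_14 = -1·77 + 1·32 + 2·-1 = -47
t_15 = -1·-47 + 1·77 + 2·32 = 188
t_16 = -1·188 + 1·-47 + 2·77 = -81
t_17 = -1·-81 + 1·188 + 2·-47 = 175
t_18 = -1·175 + 1·-81 + 2·188 = 120

120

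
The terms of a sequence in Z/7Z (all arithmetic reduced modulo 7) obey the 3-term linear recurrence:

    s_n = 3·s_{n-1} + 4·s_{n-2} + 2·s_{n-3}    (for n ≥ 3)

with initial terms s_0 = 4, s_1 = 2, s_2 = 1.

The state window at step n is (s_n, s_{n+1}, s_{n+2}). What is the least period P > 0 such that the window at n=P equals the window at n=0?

6

n=0: window = (4, 2, 1)
n=1: window = (2, 1, 5)
n=2: window = (1, 5, 2)
n=3: window = (5, 2, 0)
n=4: window = (2, 0, 4)
n=5: window = (0, 4, 2)
n=6: window = (4, 2, 1)
window at n=6 equals window at n=0 → period = 6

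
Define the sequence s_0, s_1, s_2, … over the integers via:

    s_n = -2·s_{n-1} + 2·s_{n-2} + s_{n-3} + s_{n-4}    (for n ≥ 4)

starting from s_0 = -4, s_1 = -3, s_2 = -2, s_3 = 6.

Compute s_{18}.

-18524084

s_4 = -2·6 + 2·-2 + 1·-3 + 1·-4 = -23
s_5 = -2·-23 + 2·6 + 1·-2 + 1·-3 = 53
s_6 = -2·53 + 2·-23 + 1·6 + 1·-2 = -148
s_7 = -2·-148 + 2·53 + 1·-23 + 1·6 = 385
s_8 = -2·385 + 2·-148 + 1·53 + 1·-23 = -1036
s_9 = -2·-1036 + 2·385 + 1·-148 + 1·53 = 2747
s_10 = -2·2747 + 2·-1036 + 1·385 + 1·-148 = -7329
s_11 = -2·-7329 + 2·2747 + 1·-1036 + 1·385 = 19501
s_12 = -2·19501 + 2·-7329 + 1·2747 + 1·-1036 = -51949
s_13 = -2·-51949 + 2·19501 + 1·-7329 + 1·2747 = 138318
s_14 = -2·138318 + 2·-51949 + 1·19501 + 1·-7329 = -368362
s_15 = -2·-368362 + 2·138318 + 1·-51949 + 1·19501 = 980912
s_16 = -2·980912 + 2·-368362 + 1·138318 + 1·-51949 = -2612179
s_17 = -2·-2612179 + 2·980912 + 1·-368362 + 1·138318 = 6956138
s_18 = -2·6956138 + 2·-2612179 + 1·980912 + 1·-368362 = -18524084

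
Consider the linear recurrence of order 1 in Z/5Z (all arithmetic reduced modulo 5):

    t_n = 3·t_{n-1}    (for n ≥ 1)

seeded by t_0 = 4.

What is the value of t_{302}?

1

t_1 = 3·4 = 2
t_2 = 3·2 = 1
t_3 = 3·1 = 3
t_4 = 3·3 = 4
(t_4) = (4) = (t_0), so the sequence has period 4.
302 ≡ 2 (mod 4), hence t_302 = t_2 = 1.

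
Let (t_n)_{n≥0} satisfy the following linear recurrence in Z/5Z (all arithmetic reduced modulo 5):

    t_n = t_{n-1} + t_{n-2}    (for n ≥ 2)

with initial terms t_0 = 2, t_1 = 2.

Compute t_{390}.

3

t_2 = 1·2 + 1·2 = 4
t_3 = 1·4 + 1·2 = 1
t_4 = 1·1 + 1·4 = 0
t_5 = 1·0 + 1·1 = 1
t_6 = 1·1 + 1·0 = 1
t_7 = 1·1 + 1·1 = 2
t_8 = 1·2 + 1·1 = 3
t_9 = 1·3 + 1·2 = 0
t_10 = 1·0 + 1·3 = 3
t_11 = 1·3 + 1·0 = 3
t_12 = 1·3 + 1·3 = 1
t_13 = 1·1 + 1·3 = 4
t_14 = 1·4 + 1·1 = 0
t_15 = 1·0 + 1·4 = 4
t_16 = 1·4 + 1·0 = 4
t_17 = 1·4 + 1·4 = 3
t_18 = 1·3 + 1·4 = 2
t_19 = 1·2 + 1·3 = 0
t_20 = 1·0 + 1·2 = 2
t_21 = 1·2 + 1·0 = 2
(t_20, t_21) = (2, 2) = (t_0, t_1), so the sequence has period 20.
390 ≡ 10 (mod 20), hence t_390 = t_10 = 3.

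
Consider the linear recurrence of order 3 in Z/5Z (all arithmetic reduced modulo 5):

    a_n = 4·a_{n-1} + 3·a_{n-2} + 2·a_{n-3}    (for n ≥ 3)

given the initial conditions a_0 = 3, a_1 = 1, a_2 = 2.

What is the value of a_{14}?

4

a_3 = 4·2 + 3·1 + 2·3 = 2
a_4 = 4·2 + 3·2 + 2·1 = 1
a_5 = 4·1 + 3·2 + 2·2 = 4
a_6 = 4·4 + 3·1 + 2·2 = 3
a_7 = 4·3 + 3·4 + 2·1 = 1
a_8 = 4·1 + 3·3 + 2·4 = 1
a_9 = 4·1 + 3·1 + 2·3 = 3
a_10 = 4·3 + 3·1 + 2·1 = 2
a_11 = 4·2 + 3·3 + 2·1 = 4
a_12 = 4·4 + 3·2 + 2·3 = 3
a_13 = 4·3 + 3·4 + 2·2 = 3
a_14 = 4·3 + 3·3 + 2·4 = 4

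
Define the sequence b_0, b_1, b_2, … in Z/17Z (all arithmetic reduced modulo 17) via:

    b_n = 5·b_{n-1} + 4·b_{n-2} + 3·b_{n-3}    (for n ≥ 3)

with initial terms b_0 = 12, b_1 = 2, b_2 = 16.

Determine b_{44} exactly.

8

b_3 = 5·16 + 4·2 + 3·12 = 5
b_4 = 5·5 + 4·16 + 3·2 = 10
b_5 = 5·10 + 4·5 + 3·16 = 16
b_6 = 5·16 + 4·10 + 3·5 = 16
b_7 = 5·16 + 4·16 + 3·10 = 4
b_8 = 5·4 + 4·16 + 3·16 = 13
b_9 = 5·13 + 4·4 + 3·16 = 10
b_10 = 5·10 + 4·13 + 3·4 = 12
b_11 = 5·12 + 4·10 + 3·13 = 3
b_12 = 5·3 + 4·12 + 3·10 = 8
b_13 = 5·8 + 4·3 + 3·12 = 3
b_14 = 5·3 + 4·8 + 3·3 = 5
b_15 = 5·5 + 4·3 + 3·8 = 10
b_16 = 5·10 + 4·5 + 3·3 = 11
b_17 = 5·11 + 4·10 + 3·5 = 8
b_18 = 5·8 + 4·11 + 3·10 = 12
b_19 = 5·12 + 4·8 + 3·11 = 6
b_20 = 5·6 + 4·12 + 3·8 = 0
b_21 = 5·0 + 4·6 + 3·12 = 9
b_22 = 5·9 + 4·0 + 3·6 = 12
b_23 = 5·12 + 4·9 + 3·0 = 11
b_24 = 5·11 + 4·12 + 3·9 = 11
b_25 = 5·11 + 4·11 + 3·12 = 16
b_26 = 5·16 + 4·11 + 3·11 = 4
b_27 = 5·4 + 4·16 + 3·11 = 15
b_28 = 5·15 + 4·4 + 3·16 = 3
b_29 = 5·3 + 4·15 + 3·4 = 2
b_30 = 5·2 + 4·3 + 3·15 = 16
b_31 = 5·16 + 4·2 + 3·3 = 12
b_32 = 5·12 + 4·16 + 3·2 = 11
b_33 = 5·11 + 4·12 + 3·16 = 15
b_34 = 5·15 + 4·11 + 3·12 = 2
b_35 = 5·2 + 4·15 + 3·11 = 1
b_36 = 5·1 + 4·2 + 3·15 = 7
b_37 = 5·7 + 4·1 + 3·2 = 11
b_38 = 5·11 + 4·7 + 3·1 = 1
b_39 = 5·1 + 4·11 + 3·7 = 2
b_40 = 5·2 + 4·1 + 3·11 = 13
b_41 = 5·13 + 4·2 + 3·1 = 8
b_42 = 5·8 + 4·13 + 3·2 = 13
b_43 = 5·13 + 4·8 + 3·13 = 0
b_44 = 5·0 + 4·13 + 3·8 = 8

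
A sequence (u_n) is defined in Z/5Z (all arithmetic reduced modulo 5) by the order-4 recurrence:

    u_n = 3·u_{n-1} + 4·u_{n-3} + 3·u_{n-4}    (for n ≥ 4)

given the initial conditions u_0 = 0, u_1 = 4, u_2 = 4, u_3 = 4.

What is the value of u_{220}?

3

u_4 = 3·4 + 0·4 + 4·4 + 3·0 = 3
u_5 = 3·3 + 0·4 + 4·4 + 3·4 = 2
u_6 = 3·2 + 0·3 + 4·4 + 3·4 = 4
u_7 = 3·4 + 0·2 + 4·3 + 3·4 = 1
u_8 = 3·1 + 0·4 + 4·2 + 3·3 = 0
u_9 = 3·0 + 0·1 + 4·4 + 3·2 = 2
u_10 = 3·2 + 0·0 + 4·1 + 3·4 = 2
u_11 = 3·2 + 0·2 + 4·0 + 3·1 = 4
u_12 = 3·4 + 0·2 + 4·2 + 3·0 = 0
u_13 = 3·0 + 0·4 + 4·2 + 3·2 = 4
u_14 = 3·4 + 0·0 + 4·4 + 3·2 = 4
u_15 = 3·4 + 0·4 + 4·0 + 3·4 = 4
(u_12, u_13, u_14, u_15) = (0, 4, 4, 4) = (u_0, u_1, u_2, u_3), so the sequence has period 12.
220 ≡ 4 (mod 12), hence u_220 = u_4 = 3.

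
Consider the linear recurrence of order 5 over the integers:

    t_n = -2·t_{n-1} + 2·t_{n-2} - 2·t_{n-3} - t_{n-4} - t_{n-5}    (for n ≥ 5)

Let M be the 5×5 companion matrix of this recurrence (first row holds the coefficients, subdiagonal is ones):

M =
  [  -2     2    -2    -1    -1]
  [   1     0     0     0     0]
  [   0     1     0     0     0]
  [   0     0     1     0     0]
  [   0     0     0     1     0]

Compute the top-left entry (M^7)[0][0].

(M^7)[0][0] is the top entry after applying M 7 times to the unit state (1, 0, 0, 0, 0). Equivalently it is h_{11} for the auxiliary sequence (h_n) obeying the same recurrence with h_4 = 1 and h_i = 0 for 0 ≤ i < 4:
h_5 = -2·1 + 2·0 + -2·0 + -1·0 + -1·0 = -2
h_6 = -2·-2 + 2·1 + -2·0 + -1·0 + -1·0 = 6
h_7 = -2·6 + 2·-2 + -2·1 + -1·0 + -1·0 = -18
h_8 = -2·-18 + 2·6 + -2·-2 + -1·1 + -1·0 = 51
h_9 = -2·51 + 2·-18 + -2·6 + -1·-2 + -1·1 = -149
h_10 = -2·-149 + 2·51 + -2·-18 + -1·6 + -1·-2 = 432
h_11 = -2·432 + 2·-149 + -2·51 + -1·-18 + -1·6 = -1252

-1252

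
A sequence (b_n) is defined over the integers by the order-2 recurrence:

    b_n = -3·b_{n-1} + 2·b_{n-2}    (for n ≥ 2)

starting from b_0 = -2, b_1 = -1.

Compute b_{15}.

b_2 = -3·-1 + 2·-2 = -1
b_3 = -3·-1 + 2·-1 = 1
b_4 = -3·1 + 2·-1 = -5
b_5 = -3·-5 + 2·1 = 17
b_6 = -3·17 + 2·-5 = -61
b_7 = -3·-61 + 2·17 = 217
b_8 = -3·217 + 2·-61 = -773
b_9 = -3·-773 + 2·217 = 2753
b_10 = -3·2753 + 2·-773 = -9805
b_11 = -3·-9805 + 2·2753 = 34921
b_12 = -3·34921 + 2·-9805 = -124373
b_13 = -3·-124373 + 2·34921 = 442961
b_14 = -3·442961 + 2·-124373 = -1577629
b_15 = -3·-1577629 + 2·442961 = 5618809

5618809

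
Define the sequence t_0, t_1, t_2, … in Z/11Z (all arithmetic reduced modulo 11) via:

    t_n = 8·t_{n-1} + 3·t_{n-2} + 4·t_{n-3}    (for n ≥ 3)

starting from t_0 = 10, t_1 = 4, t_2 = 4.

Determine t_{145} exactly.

4

t_3 = 8·4 + 3·4 + 4·10 = 7
t_4 = 8·7 + 3·4 + 4·4 = 7
t_5 = 8·7 + 3·7 + 4·4 = 5
t_6 = 8·5 + 3·7 + 4·7 = 1
t_7 = 8·1 + 3·5 + 4·7 = 7
t_8 = 8·7 + 3·1 + 4·5 = 2
t_9 = 8·2 + 3·7 + 4·1 = 8
t_10 = 8·8 + 3·2 + 4·7 = 10
t_11 = 8·10 + 3·8 + 4·2 = 2
t_12 = 8·2 + 3·10 + 4·8 = 1
t_13 = 8·1 + 3·2 + 4·10 = 10
t_14 = 8·10 + 3·1 + 4·2 = 3
t_15 = 8·3 + 3·10 + 4·1 = 3
t_16 = 8·3 + 3·3 + 4·10 = 7
t_17 = 8·7 + 3·3 + 4·3 = 0
t_18 = 8·0 + 3·7 + 4·3 = 0
t_19 = 8·0 + 3·0 + 4·7 = 6
t_20 = 8·6 + 3·0 + 4·0 = 4
t_21 = 8·4 + 3·6 + 4·0 = 6
t_22 = 8·6 + 3·4 + 4·6 = 7
t_23 = 8·7 + 3·6 + 4·4 = 2
t_24 = 8·2 + 3·7 + 4·6 = 6
t_25 = 8·6 + 3·2 + 4·7 = 5
t_26 = 8·5 + 3·6 + 4·2 = 0
t_27 = 8·0 + 3·5 + 4·6 = 6
t_28 = 8·6 + 3·0 + 4·5 = 2
t_29 = 8·2 + 3·6 + 4·0 = 1
t_30 = 8·1 + 3·2 + 4·6 = 5
t_31 = 8·5 + 3·1 + 4·2 = 7
t_32 = 8·7 + 3·5 + 4·1 = 9
t_33 = 8·9 + 3·7 + 4·5 = 3
t_34 = 8·3 + 3·9 + 4·7 = 2
t_35 = 8·2 + 3·3 + 4·9 = 6
t_36 = 8·6 + 3·2 + 4·3 = 0
t_37 = 8·0 + 3·6 + 4·2 = 4
t_38 = 8·4 + 3·0 + 4·6 = 1
t_39 = 8·1 + 3·4 + 4·0 = 9
t_40 = 8·9 + 3·1 + 4·4 = 3
t_41 = 8·3 + 3·9 + 4·1 = 0
t_42 = 8·0 + 3·3 + 4·9 = 1
t_43 = 8·1 + 3·0 + 4·3 = 9
t_44 = 8·9 + 3·1 + 4·0 = 9
t_45 = 8·9 + 3·9 + 4·1 = 4
t_46 = 8·4 + 3·9 + 4·9 = 7
t_47 = 8·7 + 3·4 + 4·9 = 5
t_48 = 8·5 + 3·7 + 4·4 = 0
t_49 = 8·0 + 3·5 + 4·7 = 10
t_50 = 8·10 + 3·0 + 4·5 = 1
t_51 = 8·1 + 3·10 + 4·0 = 5
t_52 = 8·5 + 3·1 + 4·10 = 6
t_53 = 8·6 + 3·5 + 4·1 = 1
t_54 = 8·1 + 3·6 + 4·5 = 2
t_55 = 8·2 + 3·1 + 4·6 = 10
t_56 = 8·10 + 3·2 + 4·1 = 2
t_57 = 8·2 + 3·10 + 4·2 = 10
t_58 = 8·10 + 3·2 + 4·10 = 5
t_59 = 8·5 + 3·10 + 4·2 = 1
t_60 = 8·1 + 3·5 + 4·10 = 8
t_61 = 8·8 + 3·1 + 4·5 = 10
t_62 = 8·10 + 3·8 + 4·1 = 9
t_63 = 8·9 + 3·10 + 4·8 = 2
t_64 = 8·2 + 3·9 + 4·10 = 6
t_65 = 8·6 + 3·2 + 4·9 = 2
t_66 = 8·2 + 3·6 + 4·2 = 9
t_67 = 8·9 + 3·2 + 4·6 = 3
t_68 = 8·3 + 3·9 + 4·2 = 4
t_69 = 8·4 + 3·3 + 4·9 = 0
t_70 = 8·0 + 3·4 + 4·3 = 2
t_71 = 8·2 + 3·0 + 4·4 = 10
t_72 = 8·10 + 3·2 + 4·0 = 9
t_73 = 8·9 + 3·10 + 4·2 = 0
t_74 = 8·0 + 3·9 + 4·10 = 1
t_75 = 8·1 + 3·0 + 4·9 = 0
t_76 = 8·0 + 3·1 + 4·0 = 3
t_77 = 8·3 + 3·0 + 4·1 = 6
t_78 = 8·6 + 3·3 + 4·0 = 2
t_79 = 8·2 + 3·6 + 4·3 = 2
t_80 = 8·2 + 3·2 + 4·6 = 2
t_81 = 8·2 + 3·2 + 4·2 = 8
t_82 = 8·8 + 3·2 + 4·2 = 1
t_83 = 8·1 + 3·8 + 4·2 = 7
t_84 = 8·7 + 3·1 + 4·8 = 3
t_85 = 8·3 + 3·7 + 4·1 = 5
t_86 = 8·5 + 3·3 + 4·7 = 0
t_87 = 8·0 + 3·5 + 4·3 = 5
t_88 = 8·5 + 3·0 + 4·5 = 5
t_89 = 8·5 + 3·5 + 4·0 = 0
t_90 = 8·0 + 3·5 + 4·5 = 2
t_91 = 8·2 + 3·0 + 4·5 = 3
t_92 = 8·3 + 3·2 + 4·0 = 8
t_93 = 8·8 + 3·3 + 4·2 = 4
t_94 = 8·4 + 3·8 + 4·3 = 2
t_95 = 8·2 + 3·4 + 4·8 = 5
t_96 = 8·5 + 3·2 + 4·4 = 7
t_97 = 8·7 + 3·5 + 4·2 = 2
t_98 = 8·2 + 3·7 + 4·5 = 2
t_99 = 8·2 + 3·2 + 4·7 = 6
t_100 = 8·6 + 3·2 + 4·2 = 7
t_101 = 8·7 + 3·6 + 4·2 = 5
t_102 = 8·5 + 3·7 + 4·6 = 8
t_103 = 8·8 + 3·5 + 4·7 = 8
t_104 = 8·8 + 3·8 + 4·5 = 9
t_105 = 8·9 + 3·8 + 4·8 = 7
t_106 = 8·7 + 3·9 + 4·8 = 5
t_107 = 8·5 + 3·7 + 4·9 = 9
t_108 = 8·9 + 3·5 + 4·7 = 5
t_109 = 8·5 + 3·9 + 4·5 = 10
t_110 = 8·10 + 3·5 + 4·9 = 10
t_111 = 8·10 + 3·10 + 4·5 = 9
t_112 = 8·9 + 3·10 + 4·10 = 10
t_113 = 8·10 + 3·9 + 4·10 = 4
t_114 = 8·4 + 3·10 + 4·9 = 10
t_115 = 8·10 + 3·4 + 4·10 = 0
t_116 = 8·0 + 3·10 + 4·4 = 2
t_117 = 8·2 + 3·0 + 4·10 = 1
t_118 = 8·1 + 3·2 + 4·0 = 3
t_119 = 8·3 + 3·1 + 4·2 = 2
t_120 = 8·2 + 3·3 + 4·1 = 7
t_121 = 8·7 + 3·2 + 4·3 = 8
t_122 = 8·8 + 3·7 + 4·2 = 5
t_123 = 8·5 + 3·8 + 4·7 = 4
t_124 = 8·4 + 3·5 + 4·8 = 2
t_125 = 8·2 + 3·4 + 4·5 = 4
t_126 = 8·4 + 3·2 + 4·4 = 10
t_127 = 8·10 + 3·4 + 4·2 = 1
t_128 = 8·1 + 3·10 + 4·4 = 10
t_129 = 8·10 + 3·1 + 4·10 = 2
t_130 = 8·2 + 3·10 + 4·1 = 6
t_131 = 8·6 + 3·2 + 4·10 = 6
t_132 = 8·6 + 3·6 + 4·2 = 8
t_133 = 8·8 + 3·6 + 4·6 = 7
t_134 = 8·7 + 3·8 + 4·6 = 5
t_135 = 8·5 + 3·7 + 4·8 = 5
t_136 = 8·5 + 3·5 + 4·7 = 6
t_137 = 8·6 + 3·5 + 4·5 = 6
t_138 = 8·6 + 3·6 + 4·5 = 9
t_139 = 8·9 + 3·6 + 4·6 = 4
t_140 = 8·4 + 3·9 + 4·6 = 6
t_141 = 8·6 + 3·4 + 4·9 = 8
t_142 = 8·8 + 3·6 + 4·4 = 10
t_143 = 8·10 + 3·8 + 4·6 = 7
t_144 = 8·7 + 3·10 + 4·8 = 8
t_145 = 8·8 + 3·7 + 4·10 = 4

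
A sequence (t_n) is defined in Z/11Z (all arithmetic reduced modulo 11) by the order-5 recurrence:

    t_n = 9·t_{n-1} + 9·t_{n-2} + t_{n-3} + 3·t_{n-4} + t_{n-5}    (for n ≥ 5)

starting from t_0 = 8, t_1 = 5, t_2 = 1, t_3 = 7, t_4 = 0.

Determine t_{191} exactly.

t_5 = 9·0 + 9·7 + 1·1 + 3·5 + 1·8 = 10
t_6 = 9·10 + 9·0 + 1·7 + 3·1 + 1·5 = 6
t_7 = 9·6 + 9·10 + 1·0 + 3·7 + 1·1 = 1
t_8 = 9·1 + 9·6 + 1·10 + 3·0 + 1·7 = 3
t_9 = 9·3 + 9·1 + 1·6 + 3·10 + 1·0 = 6
t_10 = 9·6 + 9·3 + 1·1 + 3·6 + 1·10 = 0
t_11 = 9·0 + 9·6 + 1·3 + 3·1 + 1·6 = 0
t_12 = 9·0 + 9·0 + 1·6 + 3·3 + 1·1 = 5
t_13 = 9·5 + 9·0 + 1·0 + 3·6 + 1·3 = 0
t_14 = 9·0 + 9·5 + 1·0 + 3·0 + 1·6 = 7
t_15 = 9·7 + 9·0 + 1·5 + 3·0 + 1·0 = 2
t_16 = 9·2 + 9·7 + 1·0 + 3·5 + 1·0 = 8
t_17 = 9·8 + 9·2 + 1·7 + 3·0 + 1·5 = 3
t_18 = 9·3 + 9·8 + 1·2 + 3·7 + 1·0 = 1
t_19 = 9·1 + 9·3 + 1·8 + 3·2 + 1·7 = 2
t_20 = 9·2 + 9·1 + 1·3 + 3·8 + 1·2 = 1
t_21 = 9·1 + 9·2 + 1·1 + 3·3 + 1·8 = 1
t_22 = 9·1 + 9·1 + 1·2 + 3·1 + 1·3 = 4
t_23 = 9·4 + 9·1 + 1·1 + 3·2 + 1·1 = 9
t_24 = 9·9 + 9·4 + 1·1 + 3·1 + 1·2 = 2
t_25 = 9·2 + 9·9 + 1·4 + 3·1 + 1·1 = 8
t_26 = 9·8 + 9·2 + 1·9 + 3·4 + 1·1 = 2
t_27 = 9·2 + 9·8 + 1·2 + 3·9 + 1·4 = 2
t_28 = 9·2 + 9·2 + 1·8 + 3·2 + 1·9 = 4
t_29 = 9·4 + 9·2 + 1·2 + 3·8 + 1·2 = 5
t_30 = 9·5 + 9·4 + 1·2 + 3·2 + 1·8 = 9
t_31 = 9·9 + 9·5 + 1·4 + 3·2 + 1·2 = 6
t_32 = 9·6 + 9·9 + 1·5 + 3·4 + 1·2 = 0
t_33 = 9·0 + 9·6 + 1·9 + 3·5 + 1·4 = 5
t_34 = 9·5 + 9·0 + 1·6 + 3·9 + 1·5 = 6
t_35 = 9·6 + 9·5 + 1·0 + 3·6 + 1·9 = 5
t_36 = 9·5 + 9·6 + 1·5 + 3·0 + 1·6 = 0
t_37 = 9·0 + 9·5 + 1·6 + 3·5 + 1·0 = 0
t_38 = 9·0 + 9·0 + 1·5 + 3·6 + 1·5 = 6
t_39 = 9·6 + 9·0 + 1·0 + 3·5 + 1·6 = 9
t_40 = 9·9 + 9·6 + 1·0 + 3·0 + 1·5 = 8
t_41 = 9·8 + 9·9 + 1·6 + 3·0 + 1·0 = 5
t_42 = 9·5 + 9·8 + 1·9 + 3·6 + 1·0 = 1
t_43 = 9·1 + 9·5 + 1·8 + 3·9 + 1·6 = 7
t_44 = 9·7 + 9·1 + 1·5 + 3·8 + 1·9 = 0
(t_40, t_41, t_42, t_43, t_44) = (8, 5, 1, 7, 0) = (t_0, t_1, t_2, t_3, t_4), so the sequence has period 40.
191 ≡ 31 (mod 40), hence t_191 = t_31 = 6.

6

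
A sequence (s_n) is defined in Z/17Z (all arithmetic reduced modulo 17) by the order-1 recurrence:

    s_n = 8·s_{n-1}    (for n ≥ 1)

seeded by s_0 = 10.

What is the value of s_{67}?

3

s_1 = 8·10 = 12
s_2 = 8·12 = 11
s_3 = 8·11 = 3
s_4 = 8·3 = 7
s_5 = 8·7 = 5
s_6 = 8·5 = 6
s_7 = 8·6 = 14
s_8 = 8·14 = 10
(s_8) = (10) = (s_0), so the sequence has period 8.
67 ≡ 3 (mod 8), hence s_67 = s_3 = 3.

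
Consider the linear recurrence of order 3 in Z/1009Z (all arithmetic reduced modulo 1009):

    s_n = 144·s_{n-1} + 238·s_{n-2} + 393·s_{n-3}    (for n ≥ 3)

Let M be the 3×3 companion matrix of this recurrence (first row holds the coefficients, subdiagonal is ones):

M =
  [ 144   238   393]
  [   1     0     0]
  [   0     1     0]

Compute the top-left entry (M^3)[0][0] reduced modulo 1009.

678

(M^3)[0][0] is the top entry after applying M 3 times to the unit state (1, 0, 0). Equivalently it is h_{5} for the auxiliary sequence (h_n) obeying the same recurrence with h_2 = 1 and h_i = 0 for 0 ≤ i < 2:
h_3 = 144·1 + 238·0 + 393·0 = 144
h_4 = 144·144 + 238·1 + 393·0 = 794
h_5 = 144·794 + 238·144 + 393·1 = 678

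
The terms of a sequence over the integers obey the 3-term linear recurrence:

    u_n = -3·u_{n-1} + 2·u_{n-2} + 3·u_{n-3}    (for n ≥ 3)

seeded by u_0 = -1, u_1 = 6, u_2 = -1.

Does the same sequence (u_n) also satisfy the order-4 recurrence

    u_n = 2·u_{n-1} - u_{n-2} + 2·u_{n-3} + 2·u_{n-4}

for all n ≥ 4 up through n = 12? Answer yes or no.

Terms u_0..u_12: -1, 6, -1, 12, -20, 81, -247, 843, -2780, 9285, -30886, 102888, -342581
n=4: candidate gives 35, actual u_4 = -20 ✗

no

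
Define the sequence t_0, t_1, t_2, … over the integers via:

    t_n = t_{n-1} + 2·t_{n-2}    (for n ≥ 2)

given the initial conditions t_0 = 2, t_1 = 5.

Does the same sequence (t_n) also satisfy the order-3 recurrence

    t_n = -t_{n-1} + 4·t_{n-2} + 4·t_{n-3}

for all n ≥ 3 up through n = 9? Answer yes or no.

yes

Terms t_0..t_9: 2, 5, 9, 19, 37, 75, 149, 299, 597, 1195
n=3: candidate gives 19, actual t_3 = 19 ✓
n=4: candidate gives 37, actual t_4 = 37 ✓
n=5: candidate gives 75, actual t_5 = 75 ✓
n=6: candidate gives 149, actual t_6 = 149 ✓
n=7: candidate gives 299, actual t_7 = 299 ✓
n=8: candidate gives 597, actual t_8 = 597 ✓
n=9: candidate gives 1195, actual t_9 = 1195 ✓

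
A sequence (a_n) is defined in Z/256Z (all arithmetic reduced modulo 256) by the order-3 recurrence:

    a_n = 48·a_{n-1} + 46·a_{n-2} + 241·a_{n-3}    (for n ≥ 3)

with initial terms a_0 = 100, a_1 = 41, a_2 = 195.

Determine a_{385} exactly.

a_3 = 48·195 + 46·41 + 241·100 = 18
a_4 = 48·18 + 46·195 + 241·41 = 3
a_5 = 48·3 + 46·18 + 241·195 = 95
a_6 = 48·95 + 46·3 + 241·18 = 76
a_7 = 48·76 + 46·95 + 241·3 = 37
a_8 = 48·37 + 46·76 + 241·95 = 7
Continuing the recurrence:
  a_9 = 130;  a_10 = 119;  a_11 = 67;  a_12 = 84;  a_13 = 209;  a_14 = 91
  a_15 = 178;  a_16 = 123;  a_17 = 183;  a_18 = 252;  a_19 = 237;  a_20 = 255
  a_21 = 162;  a_22 = 79;  a_23 = 251;  a_24 = 196;  a_25 = 57;  a_26 = 51
  a_27 = 82;  a_28 = 51;  a_29 = 79;  a_30 = 44;  a_31 = 117;  a_32 = 55
  a_33 = 194;  a_34 = 103;  a_35 = 243;  a_36 = 180;  a_37 = 97;  a_38 = 75
  a_39 = 242;  a_40 = 43;  a_41 = 39;  a_42 = 220;  a_43 = 189;  a_44 = 175
  a_45 = 226;  a_46 = 191;  a_47 = 43;  a_48 = 36;  a_49 = 73;  a_50 = 163
  a_51 = 146;  a_52 = 99;  a_53 = 63;  a_54 = 12;  a_55 = 197;  a_56 = 103
  a_57 = 2;  a_58 = 87;  a_59 = 163;  a_60 = 20;  a_61 = 241;  a_62 = 59
  a_63 = 50;  a_64 = 219;  a_65 = 151;  a_66 = 188;  a_67 = 141;  a_68 = 95
  a_69 = 34;  a_70 = 47;  a_71 = 91;  a_72 = 132;  a_73 = 89;  a_74 = 19
  a_75 = 210;  a_76 = 147;  a_77 = 47;  a_78 = 236;  a_79 = 21;  a_80 = 151
  a_81 = 66;  a_82 = 71;  a_83 = 83;  a_84 = 116;  a_85 = 129;  a_86 = 43
  a_87 = 114;  a_88 = 139;  a_89 = 7;  a_90 = 156;  a_91 = 93;  a_92 = 15
  a_93 = 98;  a_94 = 159;  a_95 = 139;  a_96 = 228;  a_97 = 105;  a_98 = 131
  a_99 = 18;  a_100 = 195;  a_101 = 31;  a_102 = 204;  a_103 = 101;  a_104 = 199
  a_105 = 130;  a_106 = 55;  a_107 = 3;  a_108 = 212;  a_109 = 17;  a_110 = 27
  a_111 = 178;  a_112 = 59;  a_113 = 119;  a_114 = 124;  a_115 = 45;  a_116 = 191
  a_117 = 162;  a_118 = 15;  a_119 = 187;  a_120 = 68;  a_121 = 121;  a_122 = 243
  a_123 = 82;  a_124 = 243;  a_125 = 15;  a_126 = 172;  a_127 = 181;  a_128 = 247
  a_129 = 194;  a_130 = 39;  a_131 = 179;  a_132 = 52;  a_133 = 161;  a_134 = 11
  a_135 = 242;  a_136 = 235;  a_137 = 231;  a_138 = 92;  a_139 = 253;  a_140 = 111
  a_141 = 226;  a_142 = 127;  a_143 = 235;  a_144 = 164;  a_145 = 137;  a_146 = 99
  a_147 = 146;  a_148 = 35;  a_149 = 255;  a_150 = 140;  a_151 = 5;  a_152 = 39
  a_153 = 2;  a_154 = 23;  a_155 = 99;  a_156 = 148;  a_157 = 49;  a_158 = 251
  a_159 = 50;  a_160 = 155;  a_161 = 87;  a_162 = 60;  a_163 = 205;  a_164 = 31
  a_165 = 34;  a_166 = 239;  a_167 = 27;  a_168 = 4;  a_169 = 153;  a_170 = 211
  a_171 = 210;  a_172 = 83;  a_173 = 239;  a_174 = 108;  a_175 = 85;  a_176 = 87
  a_177 = 66;  a_178 = 7;  a_179 = 19;  a_180 = 244;  a_181 = 193;  a_182 = 235
  a_183 = 114;  a_184 = 75;  a_185 = 199;  a_186 = 28;  a_187 = 157;  a_188 = 207
  a_189 = 98;  a_190 = 95;  a_191 = 75;  a_192 = 100;  a_193 = 169;  a_194 = 67
  a_195 = 18;  a_196 = 131;  a_197 = 223;  a_198 = 76;  a_199 = 165;  a_200 = 135
  a_201 = 130;  a_202 = 247;  a_203 = 195;  a_204 = 84;  a_205 = 81;  a_206 = 219
  a_207 = 178;  a_208 = 251;  a_209 = 55;  a_210 = 252;  a_211 = 109;  a_212 = 127
  a_213 = 162;  a_214 = 207;  a_215 = 123;  a_216 = 196;  a_217 = 185;  a_218 = 179
  a_219 = 82;  a_220 = 179;  a_221 = 207;  a_222 = 44;  a_223 = 245;  a_224 = 183
  a_225 = 194;  a_226 = 231;  a_227 = 115;  a_228 = 180;  a_229 = 225;  a_230 = 203
  a_231 = 242;  a_232 = 171;  a_233 = 167;  a_234 = 220;  a_235 = 61;  a_236 = 47
  a_237 = 226;  a_238 = 63;  a_239 = 171;  a_240 = 36;  a_241 = 201;  a_242 = 35
  a_243 = 146;  a_244 = 227;  a_245 = 191;  a_246 = 12;  a_247 = 69;  a_248 = 231
  a_249 = 2;  a_250 = 215;  a_251 = 35;  a_252 = 20;  a_253 = 113;  a_254 = 187
  a_255 = 50;  a_256 = 91;  a_257 = 23;  a_258 = 188;  a_259 = 13;  a_260 = 223
  a_261 = 34;  a_262 = 175;  a_263 = 219;  a_264 = 132;  a_265 = 217;  a_266 = 147
  a_267 = 210;  a_268 = 19;  a_269 = 175;  a_270 = 236;  a_271 = 149;  a_272 = 23
  a_273 = 66;  a_274 = 199;  a_275 = 211;  a_276 = 116;  a_277 = 1;  a_278 = 171
  a_279 = 114;  a_280 = 11;  a_281 = 135;  a_282 = 156;  a_283 = 221;  a_284 = 143
  a_285 = 98;  a_286 = 31;  a_287 = 11;  a_288 = 228;  a_289 = 233;  a_290 = 3
  a_291 = 18;  a_292 = 67;  a_293 = 159;  a_294 = 204;  a_295 = 229;  a_296 = 71
  a_297 = 130;  a_298 = 183;  a_299 = 131;  a_300 = 212;  a_301 = 145;  a_302 = 155
  a_303 = 178;  a_304 = 187;  a_305 = 247;  a_306 = 124;  a_307 = 173;  a_308 = 63
  a_309 = 162;  a_310 = 143;  a_311 = 59;  a_312 = 68;  a_313 = 249;  a_314 = 115
  a_315 = 82;  a_316 = 115;  a_317 = 143;  a_318 = 172;  a_319 = 53;  a_320 = 119
  a_321 = 194;  a_322 = 167;  a_323 = 51;  a_324 = 52;  a_325 = 33;  a_326 = 139
  a_327 = 242;  a_328 = 107;  a_329 = 103;  a_330 = 92;  a_331 = 125;  a_332 = 239
  a_333 = 226;  a_334 = 255;  a_335 = 107;  a_336 = 164;  a_337 = 9;  a_338 = 227
  a_339 = 146;  a_340 = 163;  a_341 = 127;  a_342 = 140;  a_343 = 133;  a_344 = 167
  a_345 = 2;  a_346 = 151;  a_347 = 227;  a_348 = 148;  a_349 = 177;  a_350 = 123
  a_351 = 50;  a_352 = 27;  a_353 = 215;  a_354 = 60;  a_355 = 77;  a_356 = 159
  a_357 = 34;  a_358 = 111;  a_359 = 155;  a_360 = 4;  a_361 = 25;  a_362 = 83
  a_363 = 210;  a_364 = 211;  a_365 = 111;  a_366 = 108;  a_367 = 213;  a_368 = 215
  a_369 = 66;  a_370 = 135;  a_371 = 147;  a_372 = 244;  a_373 = 65;  a_374 = 107
  a_375 = 114;  a_376 = 203;  a_377 = 71;  a_378 = 28;  a_379 = 29;  a_380 = 79
  a_381 = 98;  a_382 = 223;  a_383 = 203
a_384 = 48·203 + 46·223 + 241·98 = 100
a_385 = 48·100 + 46·203 + 241·223 = 41

41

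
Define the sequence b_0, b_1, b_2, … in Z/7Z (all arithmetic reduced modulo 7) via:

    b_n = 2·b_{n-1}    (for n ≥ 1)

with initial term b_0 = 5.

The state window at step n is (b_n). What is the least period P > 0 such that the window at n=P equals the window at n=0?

3

n=0: window = (5)
n=1: window = (3)
n=2: window = (6)
n=3: window = (5)
window at n=3 equals window at n=0 → period = 3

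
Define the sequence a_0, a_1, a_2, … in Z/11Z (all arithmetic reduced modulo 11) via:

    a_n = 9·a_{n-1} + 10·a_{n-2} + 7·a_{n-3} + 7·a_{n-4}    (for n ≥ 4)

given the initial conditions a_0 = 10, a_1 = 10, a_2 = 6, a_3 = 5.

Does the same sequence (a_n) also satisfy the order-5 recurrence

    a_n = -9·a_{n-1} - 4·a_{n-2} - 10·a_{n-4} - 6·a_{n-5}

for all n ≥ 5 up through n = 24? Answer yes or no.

yes

Terms a_0..a_24: 10, 10, 6, 5, 3, 2, 4, 2, 5, 8, 10, 10, 6, 5, 3, 2, 4, 2, 5, 8, 10, 10, 6, 5, 3
n=5: candidate gives 2, actual a_5 = 2 ✓
n=6: candidate gives 4, actual a_6 = 4 ✓
n=7: candidate gives 2, actual a_7 = 2 ✓
n=8: candidate gives 5, actual a_8 = 5 ✓
n=9: candidate gives 8, actual a_9 = 8 ✓
n=10: candidate gives 10, actual a_10 = 10 ✓
n=11: candidate gives 10, actual a_11 = 10 ✓
n=12: candidate gives 6, actual a_12 = 6 ✓
n=13: candidate gives 5, actual a_13 = 5 ✓
n=14: candidate gives 3, actual a_14 = 3 ✓
n=15: candidate gives 2, actual a_15 = 2 ✓
n=16: candidate gives 4, actual a_16 = 4 ✓
n=17: candidate gives 2, actual a_17 = 2 ✓
n=18: candidate gives 5, actual a_18 = 5 ✓
n=19: candidate gives 8, actual a_19 = 8 ✓
n=20: candidate gives 10, actual a_20 = 10 ✓
n=21: candidate gives 10, actual a_21 = 10 ✓
n=22: candidate gives 6, actual a_22 = 6 ✓
n=23: candidate gives 5, actual a_23 = 5 ✓
n=24: candidate gives 3, actual a_24 = 3 ✓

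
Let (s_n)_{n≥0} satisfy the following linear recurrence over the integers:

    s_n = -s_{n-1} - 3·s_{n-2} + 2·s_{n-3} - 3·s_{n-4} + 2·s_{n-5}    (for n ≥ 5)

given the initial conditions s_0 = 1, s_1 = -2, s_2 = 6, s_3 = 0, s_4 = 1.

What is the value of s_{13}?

-64

s_5 = -1·1 + -3·0 + 2·6 + -3·-2 + 2·1 = 19
s_6 = -1·19 + -3·1 + 2·0 + -3·6 + 2·-2 = -44
s_7 = -1·-44 + -3·19 + 2·1 + -3·0 + 2·6 = 1
s_8 = -1·1 + -3·-44 + 2·19 + -3·1 + 2·0 = 166
s_9 = -1·166 + -3·1 + 2·-44 + -3·19 + 2·1 = -312
s_10 = -1·-312 + -3·166 + 2·1 + -3·-44 + 2·19 = -14
s_11 = -1·-14 + -3·-312 + 2·166 + -3·1 + 2·-44 = 1191
s_12 = -1·1191 + -3·-14 + 2·-312 + -3·166 + 2·1 = -2269
s_13 = -1·-2269 + -3·1191 + 2·-14 + -3·-312 + 2·166 = -64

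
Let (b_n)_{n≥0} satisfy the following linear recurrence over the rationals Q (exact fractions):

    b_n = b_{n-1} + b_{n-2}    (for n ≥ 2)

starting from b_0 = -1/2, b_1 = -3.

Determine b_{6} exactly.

b_2 = 1·-3 + 1·-1/2 = -7/2
b_3 = 1·-7/2 + 1·-3 = -13/2
b_4 = 1·-13/2 + 1·-7/2 = -10
b_5 = 1·-10 + 1·-13/2 = -33/2
b_6 = 1·-33/2 + 1·-10 = -53/2

-53/2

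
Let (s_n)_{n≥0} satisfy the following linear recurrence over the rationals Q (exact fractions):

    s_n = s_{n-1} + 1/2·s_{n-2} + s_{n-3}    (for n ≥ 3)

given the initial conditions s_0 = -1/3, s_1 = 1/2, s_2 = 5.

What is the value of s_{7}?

s_3 = 1·5 + 1/2·1/2 + 1·-1/3 = 59/12
s_4 = 1·59/12 + 1/2·5 + 1·1/2 = 95/12
s_5 = 1·95/12 + 1/2·59/12 + 1·5 = 123/8
s_6 = 1·123/8 + 1/2·95/12 + 1·59/12 = 97/4
s_7 = 1·97/4 + 1/2·123/8 + 1·95/12 = 1913/48

1913/48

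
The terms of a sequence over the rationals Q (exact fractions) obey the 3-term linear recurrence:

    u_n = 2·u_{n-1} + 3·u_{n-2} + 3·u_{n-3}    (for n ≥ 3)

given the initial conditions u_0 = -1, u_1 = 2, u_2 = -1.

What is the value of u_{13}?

u_3 = 2·-1 + 3·2 + 3·-1 = 1
u_4 = 2·1 + 3·-1 + 3·2 = 5
u_5 = 2·5 + 3·1 + 3·-1 = 10
u_6 = 2·10 + 3·5 + 3·1 = 38
u_7 = 2·38 + 3·10 + 3·5 = 121
u_8 = 2·121 + 3·38 + 3·10 = 386
u_9 = 2·386 + 3·121 + 3·38 = 1249
u_10 = 2·1249 + 3·386 + 3·121 = 4019
u_11 = 2·4019 + 3·1249 + 3·386 = 12943
u_12 = 2·12943 + 3·4019 + 3·1249 = 41690
u_13 = 2·41690 + 3·12943 + 3·4019 = 134266

134266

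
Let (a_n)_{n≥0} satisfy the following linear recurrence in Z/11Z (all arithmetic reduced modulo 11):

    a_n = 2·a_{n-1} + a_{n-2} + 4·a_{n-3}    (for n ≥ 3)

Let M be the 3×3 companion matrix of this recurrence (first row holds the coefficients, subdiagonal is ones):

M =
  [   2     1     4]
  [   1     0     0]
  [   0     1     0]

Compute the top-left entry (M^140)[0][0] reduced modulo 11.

7

(M^140)[0][0] is the top entry after applying M 140 times to the unit state (1, 0, 0). Equivalently it is h_{142} for the auxiliary sequence (h_n) obeying the same recurrence with h_2 = 1 and h_i = 0 for 0 ≤ i < 2:
h_3 = 2·1 + 1·0 + 4·0 = 2
h_4 = 2·2 + 1·1 + 4·0 = 5
h_5 = 2·5 + 1·2 + 4·1 = 5
h_6 = 2·5 + 1·5 + 4·2 = 1
h_7 = 2·1 + 1·5 + 4·5 = 5
h_8 = 2·5 + 1·1 + 4·5 = 9
h_9 = 2·9 + 1·5 + 4·1 = 5
h_10 = 2·5 + 1·9 + 4·5 = 6
h_11 = 2·6 + 1·5 + 4·9 = 9
h_12 = 2·9 + 1·6 + 4·5 = 0
h_13 = 2·0 + 1·9 + 4·6 = 0
h_14 = 2·0 + 1·0 + 4·9 = 3
h_15 = 2·3 + 1·0 + 4·0 = 6
h_16 = 2·6 + 1·3 + 4·0 = 4
h_17 = 2·4 + 1·6 + 4·3 = 4
h_18 = 2·4 + 1·4 + 4·6 = 3
h_19 = 2·3 + 1·4 + 4·4 = 4
h_20 = 2·4 + 1·3 + 4·4 = 5
h_21 = 2·5 + 1·4 + 4·3 = 4
h_22 = 2·4 + 1·5 + 4·4 = 7
h_23 = 2·7 + 1·4 + 4·5 = 5
h_24 = 2·5 + 1·7 + 4·4 = 0
h_25 = 2·0 + 1·5 + 4·7 = 0
h_26 = 2·0 + 1·0 + 4·5 = 9
h_27 = 2·9 + 1·0 + 4·0 = 7
h_28 = 2·7 + 1·9 + 4·0 = 1
h_29 = 2·1 + 1·7 + 4·9 = 1
h_30 = 2·1 + 1·1 + 4·7 = 9
h_31 = 2·9 + 1·1 + 4·1 = 1
h_32 = 2·1 + 1·9 + 4·1 = 4
h_33 = 2·4 + 1·1 + 4·9 = 1
h_34 = 2·1 + 1·4 + 4·1 = 10
h_35 = 2·10 + 1·1 + 4·4 = 4
h_36 = 2·4 + 1·10 + 4·1 = 0
h_37 = 2·0 + 1·4 + 4·10 = 0
h_38 = 2·0 + 1·0 + 4·4 = 5
h_39 = 2·5 + 1·0 + 4·0 = 10
h_40 = 2·10 + 1·5 + 4·0 = 3
h_41 = 2·3 + 1·10 + 4·5 = 3
h_42 = 2·3 + 1·3 + 4·10 = 5
h_43 = 2·5 + 1·3 + 4·3 = 3
h_44 = 2·3 + 1·5 + 4·3 = 1
h_45 = 2·1 + 1·3 + 4·5 = 3
h_46 = 2·3 + 1·1 + 4·3 = 8
h_47 = 2·8 + 1·3 + 4·1 = 1
h_48 = 2·1 + 1·8 + 4·3 = 0
h_49 = 2·0 + 1·1 + 4·8 = 0
h_50 = 2·0 + 1·0 + 4·1 = 4
h_51 = 2·4 + 1·0 + 4·0 = 8
h_52 = 2·8 + 1·4 + 4·0 = 9
h_53 = 2·9 + 1·8 + 4·4 = 9
h_54 = 2·9 + 1·9 + 4·8 = 4
h_55 = 2·4 + 1·9 + 4·9 = 9
h_56 = 2·9 + 1·4 + 4·9 = 3
h_57 = 2·3 + 1·9 + 4·4 = 9
h_58 = 2·9 + 1·3 + 4·9 = 2
h_59 = 2·2 + 1·9 + 4·3 = 3
h_60 = 2·3 + 1·2 + 4·9 = 0
h_61 = 2·0 + 1·3 + 4·2 = 0
h_62 = 2·0 + 1·0 + 4·3 = 1
(h_60, h_61, h_62) = (0, 0, 1) = (h_0, h_1, h_2), so the sequence has period 60.
142 ≡ 22 (mod 60), hence h_142 = h_22 = 7.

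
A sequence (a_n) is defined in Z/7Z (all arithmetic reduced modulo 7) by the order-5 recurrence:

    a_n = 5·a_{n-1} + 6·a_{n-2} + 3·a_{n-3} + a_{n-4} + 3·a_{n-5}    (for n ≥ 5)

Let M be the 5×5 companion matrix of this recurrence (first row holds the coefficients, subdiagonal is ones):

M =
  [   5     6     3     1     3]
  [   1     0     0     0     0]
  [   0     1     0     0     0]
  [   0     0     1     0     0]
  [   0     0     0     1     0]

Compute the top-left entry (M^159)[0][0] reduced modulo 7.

1

(M^159)[0][0] is the top entry after applying M 159 times to the unit state (1, 0, 0, 0, 0). Equivalently it is h_{163} for the auxiliary sequence (h_n) obeying the same recurrence with h_4 = 1 and h_i = 0 for 0 ≤ i < 4:
h_5 = 5·1 + 6·0 + 3·0 + 1·0 + 3·0 = 5
h_6 = 5·5 + 6·1 + 3·0 + 1·0 + 3·0 = 3
h_7 = 5·3 + 6·5 + 3·1 + 1·0 + 3·0 = 6
h_8 = 5·6 + 6·3 + 3·5 + 1·1 + 3·0 = 1
h_9 = 5·1 + 6·6 + 3·3 + 1·5 + 3·1 = 2
h_10 = 5·2 + 6·1 + 3·6 + 1·3 + 3·5 = 3
Continuing the recurrence:
  h_11 = 3;  h_12 = 2;  h_13 = 0;  h_14 = 2;  h_15 = 0;  h_16 = 2
  h_17 = 1;  h_18 = 5;  h_19 = 1;  h_20 = 5;  h_21 = 4;  h_22 = 5
  h_23 = 3;  h_24 = 2;  h_25 = 6;  h_26 = 5;  h_27 = 1;  h_28 = 1
  h_29 = 3;  h_30 = 5;  h_31 = 6;  h_32 = 3;  h_33 = 2;  h_34 = 4
  h_35 = 6;  h_36 = 4;  h_37 = 2;  h_38 = 6;  h_39 = 2;  h_40 = 4
  h_41 = 1;  h_42 = 5;  h_43 = 0;  h_44 = 1;  h_45 = 5;  h_46 = 4
  h_47 = 5;  h_48 = 2;  h_49 = 4;  h_50 = 3;  h_51 = 6;  h_52 = 0
  h_53 = 6;  h_54 = 0;  h_55 = 2;  h_56 = 4;  h_57 = 3;  h_58 = 0
  h_59 = 4;  h_60 = 4;  h_61 = 3;  h_62 = 4;  h_63 = 5;  h_64 = 4
  h_65 = 0;  h_66 = 3;  h_67 = 2;  h_68 = 5;  h_69 = 2;  h_70 = 0
  h_71 = 3;  h_72 = 4;  h_73 = 6;  h_74 = 6;  h_75 = 4;  h_76 = 3
  h_77 = 5;  h_78 = 2;  h_79 = 1;  h_80 = 5;  h_81 = 2;  h_82 = 4
  h_83 = 5;  h_84 = 0;  h_85 = 3;  h_86 = 5;  h_87 = 4;  h_88 = 4
  h_89 = 6;  h_90 = 3;  h_91 = 5;  h_92 = 0;  h_93 = 1;  h_94 = 6
  h_95 = 1;  h_96 = 3;  h_97 = 5;  h_98 = 6;  h_99 = 4;  h_100 = 0
  h_101 = 0;  h_102 = 5;  h_103 = 5;  h_104 = 4;  h_105 = 2;  h_106 = 5
  h_107 = 6;  h_108 = 1;  h_109 = 0;  h_110 = 0;  h_111 = 3;  h_112 = 6
  h_113 = 2;  h_114 = 6;  h_115 = 0;  h_116 = 1;  h_117 = 1;  h_118 = 2
  h_119 = 2;  h_120 = 5;  h_121 = 5;  h_122 = 3;  h_123 = 5;  h_124 = 6
  h_125 = 5;  h_126 = 3;  h_127 = 0;  h_128 = 5;  h_129 = 1;  h_130 = 4
  h_131 = 1;  h_132 = 2;  h_133 = 2;  h_134 = 4;  h_135 = 2;  h_136 = 3
  h_137 = 5;  h_138 = 3;  h_139 = 5;  h_140 = 4;  h_141 = 3;  h_142 = 2
  h_143 = 5;  h_144 = 2;  h_145 = 5;  h_146 = 0;  h_147 = 5;  h_148 = 1
  h_149 = 4;  h_150 = 0;  h_151 = 4;  h_152 = 6;  h_153 = 5;  h_154 = 1
  h_155 = 1;  h_156 = 2;  h_157 = 0;  h_158 = 3;  h_159 = 4;  h_160 = 1
  h_161 = 2
h_162 = 5·2 + 6·1 + 3·4 + 1·3 + 3·0 = 3
h_163 = 5·3 + 6·2 + 3·1 + 1·4 + 3·3 = 1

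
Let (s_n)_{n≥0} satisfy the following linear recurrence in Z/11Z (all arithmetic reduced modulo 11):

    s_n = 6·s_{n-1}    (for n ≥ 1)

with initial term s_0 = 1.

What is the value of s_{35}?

10

s_1 = 6·1 = 6
s_2 = 6·6 = 3
s_3 = 6·3 = 7
s_4 = 6·7 = 9
s_5 = 6·9 = 10
s_6 = 6·10 = 5
s_7 = 6·5 = 8
s_8 = 6·8 = 4
s_9 = 6·4 = 2
s_10 = 6·2 = 1
(s_10) = (1) = (s_0), so the sequence has period 10.
35 ≡ 5 (mod 10), hence s_35 = s_5 = 10.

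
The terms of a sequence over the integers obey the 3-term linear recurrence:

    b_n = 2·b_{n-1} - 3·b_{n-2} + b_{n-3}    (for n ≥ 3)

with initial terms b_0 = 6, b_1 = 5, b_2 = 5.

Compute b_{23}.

-30317

b_3 = 2·5 + -3·5 + 1·6 = 1
b_4 = 2·1 + -3·5 + 1·5 = -8
b_5 = 2·-8 + -3·1 + 1·5 = -14
b_6 = 2·-14 + -3·-8 + 1·1 = -3
b_7 = 2·-3 + -3·-14 + 1·-8 = 28
b_8 = 2·28 + -3·-3 + 1·-14 = 51
b_9 = 2·51 + -3·28 + 1·-3 = 15
b_10 = 2·15 + -3·51 + 1·28 = -95
b_11 = 2·-95 + -3·15 + 1·51 = -184
b_12 = 2·-184 + -3·-95 + 1·15 = -68
b_13 = 2·-68 + -3·-184 + 1·-95 = 321
b_14 = 2·321 + -3·-68 + 1·-184 = 662
b_15 = 2·662 + -3·321 + 1·-68 = 293
b_16 = 2·293 + -3·662 + 1·321 = -1079
b_17 = 2·-1079 + -3·293 + 1·662 = -2375
b_18 = 2·-2375 + -3·-1079 + 1·293 = -1220
b_19 = 2·-1220 + -3·-2375 + 1·-1079 = 3606
b_20 = 2·3606 + -3·-1220 + 1·-2375 = 8497
b_21 = 2·8497 + -3·3606 + 1·-1220 = 4956
b_22 = 2·4956 + -3·8497 + 1·3606 = -11973
b_23 = 2·-11973 + -3·4956 + 1·8497 = -30317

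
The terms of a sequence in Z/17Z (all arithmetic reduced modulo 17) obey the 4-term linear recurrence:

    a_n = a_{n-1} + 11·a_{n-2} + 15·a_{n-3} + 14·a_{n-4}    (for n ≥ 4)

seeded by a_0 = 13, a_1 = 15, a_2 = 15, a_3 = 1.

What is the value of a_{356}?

7

a_4 = 1·1 + 11·15 + 15·15 + 14·13 = 12
a_5 = 1·12 + 11·1 + 15·15 + 14·15 = 16
a_6 = 1·16 + 11·12 + 15·1 + 14·15 = 16
a_7 = 1·16 + 11·16 + 15·12 + 14·1 = 12
a_8 = 1·12 + 11·16 + 15·16 + 14·12 = 1
a_9 = 1·1 + 11·12 + 15·16 + 14·16 = 2
Continuing the recurrence:
  a_10 = 9;  a_11 = 10;  a_12 = 0;  a_13 = 1;  a_14 = 5;  a_15 = 3
  a_16 = 5;  a_17 = 8;  a_18 = 8;  a_19 = 9;  a_20 = 15;  a_21 = 6
  a_22 = 10;  a_23 = 2;  a_24 = 4;  a_25 = 5;  a_26 = 15;  a_27 = 5
  a_28 = 12;  a_29 = 5;  a_30 = 14;  a_31 = 13;  a_32 = 2;  a_33 = 0
  a_34 = 5;  a_35 = 13;  a_36 = 11;  a_37 = 8;  a_38 = 3;  a_39 = 13
  a_40 = 14;  a_41 = 8;  a_42 = 8;  a_43 = 12;  a_44 = 8;  a_45 = 15
  a_46 = 4;  a_47 = 15;  a_48 = 5;  a_49 = 15;  a_50 = 11;  a_51 = 2
  a_52 = 10;  a_53 = 16;  a_54 = 4;  a_55 = 1;  a_56 = 0;  a_57 = 6
  a_58 = 9;  a_59 = 4;  a_60 = 6;  a_61 = 14;  a_62 = 11;  a_63 = 5
  a_64 = 12;  a_65 = 3;  a_66 = 7;  a_67 = 1;  a_68 = 2;  a_69 = 7
  a_70 = 6;  a_71 = 8;  a_72 = 3;  a_73 = 7;  a_74 = 6;  a_75 = 2
  a_76 = 11;  a_77 = 0;  a_78 = 14;  a_79 = 3;  a_80 = 5;  a_81 = 10
  a_82 = 0;  a_83 = 6;  a_84 = 5;  a_85 = 7;  a_86 = 16;  a_87 = 14
  a_88 = 8;  a_89 = 7;  a_90 = 2;  a_91 = 4;  a_92 = 5;  a_93 = 7
  a_94 = 14;  a_95 = 1;  a_96 = 7;  a_97 = 3;  a_98 = 2;  a_99 = 1
  a_100 = 13;  a_101 = 11;  a_102 = 10;  a_103 = 0;  a_104 = 15;  a_105 = 13
  a_106 = 12;  a_107 = 6;  a_108 = 16;  a_109 = 2;  a_110 = 11;  a_111 = 0
  a_112 = 1;  a_113 = 7;  a_114 = 2;  a_115 = 9;  a_116 = 14;  a_117 = 3
  a_118 = 14;  a_119 = 9;  a_120 = 13;  a_121 = 7;  a_122 = 5;  a_123 = 12
  a_124 = 14;  a_125 = 13;  a_126 = 9;  a_127 = 3;  a_128 = 0;  a_129 = 10
  a_130 = 11;  a_131 = 10;  a_132 = 9;  a_133 = 16;  a_134 = 11;  a_135 = 3
  a_136 = 14;  a_137 = 11;  a_138 = 7;  a_139 = 6;  a_140 = 2;  a_141 = 4
  a_142 = 10;  a_143 = 15;  a_144 = 9;  a_145 = 6;  a_146 = 11;  a_147 = 14
  a_148 = 11;  a_149 = 6;  a_150 = 15;  a_151 = 0;  a_152 = 1;  a_153 = 4
  a_154 = 4;  a_155 = 12;  a_156 = 11;  a_157 = 4;  a_158 = 4;  a_159 = 7
  a_160 = 10;  a_161 = 16;  a_162 = 15;  a_163 = 14;  a_164 = 15;  a_165 = 6
  a_166 = 13;  a_167 = 7;  a_168 = 8;  a_169 = 7;  a_170 = 8;  a_171 = 14
  a_172 = 13;  a_173 = 11;  a_174 = 0;  a_175 = 2;  a_176 = 9;  a_177 = 15
  a_178 = 8;  a_179 = 13;  a_180 = 10;  a_181 = 7;  a_182 = 16;  a_183 = 0
  a_184 = 13;  a_185 = 11;  a_186 = 4;  a_187 = 14;  a_188 = 14;  a_189 = 8
  a_190 = 3;  a_191 = 4;  a_192 = 13;  a_193 = 10;  a_194 = 0;  a_195 = 4
  a_196 = 13;  a_197 = 10;  a_198 = 9;  a_199 = 13;  a_200 = 2;  a_201 = 12
  a_202 = 15;  a_203 = 2;  a_204 = 1;  a_205 = 8;  a_206 = 4;  a_207 = 16
  a_208 = 7;  a_209 = 15;  a_210 = 14;  a_211 = 15;  a_212 = 16;  a_213 = 6
  a_214 = 8;  a_215 = 14;  a_216 = 8;  a_217 = 9;  a_218 = 11;  a_219 = 1
  a_220 = 12;  a_221 = 8;  a_222 = 3;  a_223 = 13;  a_224 = 11;  a_225 = 5
  a_226 = 6;  a_227 = 0;  a_228 = 6;  a_229 = 13;  a_230 = 10;  a_231 = 5
  a_232 = 3;  a_233 = 16;  a_234 = 9;  a_235 = 11;  a_236 = 1;  a_237 = 5
  a_238 = 1;  a_239 = 4;  a_240 = 2;  a_241 = 12;  a_242 = 6;  a_243 = 3
  a_244 = 5;  a_245 = 7;  a_246 = 4;  a_247 = 11;  a_248 = 9;  a_249 = 16
  a_250 = 13;  a_251 = 2;  a_252 = 1;  a_253 = 0;  a_254 = 2;  a_255 = 11
  a_256 = 13;  a_257 = 11;  a_258 = 7;  a_259 = 1;  a_260 = 0;  a_261 = 15
  a_262 = 9;  a_263 = 1;  a_264 = 2;  a_265 = 1;  a_266 = 11;  a_267 = 15
  a_268 = 9;  a_269 = 13;  a_270 = 15;  a_271 = 10;  a_272 = 3;  a_273 = 10
  a_274 = 12;  a_275 = 1;  a_276 = 2;  a_277 = 10;  a_278 = 11;  a_279 = 12
  a_280 = 5;  a_281 = 0;  a_282 = 15;  a_283 = 3;  a_284 = 0;  a_285 = 3
  a_286 = 3;  a_287 = 10;  a_288 = 3;  a_289 = 13;  a_290 = 0;  a_291 = 5
  a_292 = 4;  a_293 = 3;  a_294 = 3;  a_295 = 13;  a_296 = 11;  a_297 = 3
  a_298 = 4;  a_299 = 10;  a_300 = 15;  a_301 = 6;  a_302 = 3;  a_303 = 9
  a_304 = 2;  a_305 = 9;  a_306 = 4;  a_307 = 4;  a_308 = 7;  a_309 = 16
  a_310 = 5;  a_311 = 2;  a_312 = 4;  a_313 = 2;  a_314 = 10;  a_315 = 1
  a_316 = 10;  a_317 = 12;  a_318 = 5;  a_319 = 12;  a_320 = 13;  a_321 = 14
  a_322 = 16;  a_323 = 6;  a_324 = 13;  a_325 = 5;  a_326 = 3;  a_327 = 14
  a_328 = 15;  a_329 = 12;  a_330 = 4;  a_331 = 13;  a_332 = 5;  a_333 = 2
  a_334 = 2;  a_335 = 9;  a_336 = 12;  a_337 = 16;  a_338 = 5;  a_339 = 11
  a_340 = 15;  a_341 = 10;  a_342 = 2;  a_343 = 15;  a_344 = 6;  a_345 = 1
  a_346 = 14;  a_347 = 2;  a_348 = 0;  a_349 = 8;  a_350 = 13;  a_351 = 10
  a_352 = 1;  a_353 = 10;  a_354 = 13
a_355 = 1·13 + 11·10 + 15·1 + 14·10 = 6
a_356 = 1·6 + 11·13 + 15·10 + 14·1 = 7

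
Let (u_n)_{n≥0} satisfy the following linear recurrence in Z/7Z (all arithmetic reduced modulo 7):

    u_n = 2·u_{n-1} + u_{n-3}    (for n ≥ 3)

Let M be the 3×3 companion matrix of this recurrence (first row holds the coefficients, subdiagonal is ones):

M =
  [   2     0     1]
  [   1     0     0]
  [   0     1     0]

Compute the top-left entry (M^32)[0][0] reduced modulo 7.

1

(M^32)[0][0] is the top entry after applying M 32 times to the unit state (1, 0, 0). Equivalently it is h_{34} for the auxiliary sequence (h_n) obeying the same recurrence with h_2 = 1 and h_i = 0 for 0 ≤ i < 2:
h_3 = 2·1 + 0·0 + 1·0 = 2
h_4 = 2·2 + 0·1 + 1·0 = 4
h_5 = 2·4 + 0·2 + 1·1 = 2
h_6 = 2·2 + 0·4 + 1·2 = 6
h_7 = 2·6 + 0·2 + 1·4 = 2
h_8 = 2·2 + 0·6 + 1·2 = 6
h_9 = 2·6 + 0·2 + 1·6 = 4
h_10 = 2·4 + 0·6 + 1·2 = 3
h_11 = 2·3 + 0·4 + 1·6 = 5
h_12 = 2·5 + 0·3 + 1·4 = 0
h_13 = 2·0 + 0·5 + 1·3 = 3
h_14 = 2·3 + 0·0 + 1·5 = 4
h_15 = 2·4 + 0·3 + 1·0 = 1
h_16 = 2·1 + 0·4 + 1·3 = 5
h_17 = 2·5 + 0·1 + 1·4 = 0
h_18 = 2·0 + 0·5 + 1·1 = 1
h_19 = 2·1 + 0·0 + 1·5 = 0
h_20 = 2·0 + 0·1 + 1·0 = 0
h_21 = 2·0 + 0·0 + 1·1 = 1
h_22 = 2·1 + 0·0 + 1·0 = 2
h_23 = 2·2 + 0·1 + 1·0 = 4
h_24 = 2·4 + 0·2 + 1·1 = 2
h_25 = 2·2 + 0·4 + 1·2 = 6
h_26 = 2·6 + 0·2 + 1·4 = 2
h_27 = 2·2 + 0·6 + 1·2 = 6
h_28 = 2·6 + 0·2 + 1·6 = 4
h_29 = 2·4 + 0·6 + 1·2 = 3
h_30 = 2·3 + 0·4 + 1·6 = 5
h_31 = 2·5 + 0·3 + 1·4 = 0
h_32 = 2·0 + 0·5 + 1·3 = 3
h_33 = 2·3 + 0·0 + 1·5 = 4
h_34 = 2·4 + 0·3 + 1·0 = 1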